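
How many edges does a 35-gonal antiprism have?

An antiprism on an n-gon has two n-gon caps and 2n triangles: V = 2·35 = 70, E = 4·35 = 140, F = 2·35 + 2 = 72.

140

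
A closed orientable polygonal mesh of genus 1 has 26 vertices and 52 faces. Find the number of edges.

For a closed orientable surface of genus 1, χ = 2 − 2·1 = 0.
E = V + F − (0) = 26 + 52 − (0) = 78.

78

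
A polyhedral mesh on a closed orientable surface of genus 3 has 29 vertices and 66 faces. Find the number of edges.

For a closed orientable surface of genus 3, χ = 2 − 2·3 = -4.
E = V + F − (-4) = 29 + 66 − (-4) = 99.

99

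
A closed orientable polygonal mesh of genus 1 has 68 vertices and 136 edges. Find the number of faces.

68

For a closed orientable surface of genus 1, χ = 2 − 2·1 = 0.
F = 0 − V + E = 0 − 68 + 136 = 68.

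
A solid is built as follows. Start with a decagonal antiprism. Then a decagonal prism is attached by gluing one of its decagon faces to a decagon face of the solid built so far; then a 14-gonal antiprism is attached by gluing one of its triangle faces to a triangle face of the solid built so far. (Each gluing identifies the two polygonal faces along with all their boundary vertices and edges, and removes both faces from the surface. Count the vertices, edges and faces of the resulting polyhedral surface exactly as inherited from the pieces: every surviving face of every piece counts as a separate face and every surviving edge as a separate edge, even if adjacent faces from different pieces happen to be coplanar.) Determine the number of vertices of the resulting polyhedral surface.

55

A decagonal antiprism: V=20, E=40, F=22.
Attach a decagonal prism (V=20, E=30, F=12) along a 10-gon: merge 10 vertices and 10 edges, delete both glued faces → V=30, E=60, F=32.
Attach a 14-gonal antiprism (V=28, E=56, F=30) along a 3-gon: merge 3 vertices and 3 edges, delete both glued faces → V=55, E=113, F=60.
Check: V − E + F = 55 − 113 + 60 = 2.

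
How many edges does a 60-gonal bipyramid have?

A bipyramid over an n-gon has 2n triangular faces and n + 2 vertices: V = 60 + 2 = 62, E = 3·60 = 180, F = 2·60 = 120.

180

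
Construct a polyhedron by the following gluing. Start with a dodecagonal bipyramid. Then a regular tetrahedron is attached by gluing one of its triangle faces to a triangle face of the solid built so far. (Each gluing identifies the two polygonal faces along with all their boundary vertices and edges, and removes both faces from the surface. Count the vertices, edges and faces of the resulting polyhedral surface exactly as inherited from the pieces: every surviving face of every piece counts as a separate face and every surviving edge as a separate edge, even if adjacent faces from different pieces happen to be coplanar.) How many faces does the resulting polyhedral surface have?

A dodecagonal bipyramid: V=14, E=36, F=24.
Attach a regular tetrahedron (V=4, E=6, F=4) along a 3-gon: merge 3 vertices and 3 edges, delete both glued faces → V=15, E=39, F=26.
Check: V − E + F = 15 − 39 + 26 = 2.

26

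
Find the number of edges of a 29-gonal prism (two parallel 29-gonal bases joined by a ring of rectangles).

A prism on an n-gon has two n-gon bases and n rectangular sides: V = 2·29 = 58, E = 3·29 = 87, F = 29 + 2 = 31.

87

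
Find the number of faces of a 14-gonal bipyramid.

A bipyramid over an n-gon has 2n triangular faces and n + 2 vertices: V = 14 + 2 = 16, E = 3·14 = 42, F = 2·14 = 28.

28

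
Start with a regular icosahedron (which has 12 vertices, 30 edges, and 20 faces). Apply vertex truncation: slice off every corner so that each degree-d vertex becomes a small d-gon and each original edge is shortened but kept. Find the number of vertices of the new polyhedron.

60

Truncation replaces each original edge-end by a new vertex, so V′ = 2E = 60.
Each original edge survives, and each old vertex of degree d contributes d new edges; summing degrees gives Σd = 2E, so E′ = E + 2E = 3E = 90.
Each original face survives and each original vertex becomes one new face: F′ = F + V = 32.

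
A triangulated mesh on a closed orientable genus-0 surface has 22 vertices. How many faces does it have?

χ = 2 − 2·0 = 2, and every face is a triangle so 3F = 2E.
V − E + F = 2 with E = 3F/2 gives 22 − (3/2 − 1)·F = 2, so F = 40 and E = 60.

40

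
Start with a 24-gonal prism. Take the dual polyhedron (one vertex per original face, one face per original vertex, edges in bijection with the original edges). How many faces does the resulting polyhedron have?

The base solid has V = 48, E = 72, F = 26.
The dual swaps V and F and preserves E: V′ = F = 26, E′ = E = 72, F′ = V = 48.

48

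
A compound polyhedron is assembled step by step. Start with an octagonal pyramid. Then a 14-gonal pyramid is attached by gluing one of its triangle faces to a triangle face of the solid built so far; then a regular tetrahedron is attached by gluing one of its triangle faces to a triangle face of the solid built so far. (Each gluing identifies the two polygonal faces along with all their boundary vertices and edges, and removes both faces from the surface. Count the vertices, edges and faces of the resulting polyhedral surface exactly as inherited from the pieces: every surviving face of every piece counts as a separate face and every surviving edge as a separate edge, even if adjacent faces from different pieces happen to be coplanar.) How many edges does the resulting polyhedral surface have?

An octagonal pyramid: V=9, E=16, F=9.
Attach a 14-gonal pyramid (V=15, E=28, F=15) along a 3-gon: merge 3 vertices and 3 edges, delete both glued faces → V=21, E=41, F=22.
Attach a regular tetrahedron (V=4, E=6, F=4) along a 3-gon: merge 3 vertices and 3 edges, delete both glued faces → V=22, E=44, F=24.
Check: V − E + F = 22 − 44 + 24 = 2.

44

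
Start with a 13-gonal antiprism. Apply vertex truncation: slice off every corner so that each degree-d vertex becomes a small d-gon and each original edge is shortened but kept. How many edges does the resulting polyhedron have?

The base solid has V = 26, E = 52, F = 28.
Truncation replaces each original edge-end by a new vertex, so V′ = 2E = 104.
Each original edge survives, and each old vertex of degree d contributes d new edges; summing degrees gives Σd = 2E, so E′ = E + 2E = 3E = 156.
Each original face survives and each original vertex becomes one new face: F′ = F + V = 54.

156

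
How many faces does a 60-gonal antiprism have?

An antiprism on an n-gon has two n-gon caps and 2n triangles: V = 2·60 = 120, E = 4·60 = 240, F = 2·60 + 2 = 122.
Check: V − E + F = 120 − 240 + 122 = 2.

122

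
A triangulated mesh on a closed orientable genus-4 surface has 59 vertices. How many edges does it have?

χ = 2 − 2·4 = -6, and every face is a triangle so 3F = 2E.
V − E + F = -6 with E = 3F/2 gives 59 − (3/2 − 1)·F = -6, so F = 130 and E = 195.

195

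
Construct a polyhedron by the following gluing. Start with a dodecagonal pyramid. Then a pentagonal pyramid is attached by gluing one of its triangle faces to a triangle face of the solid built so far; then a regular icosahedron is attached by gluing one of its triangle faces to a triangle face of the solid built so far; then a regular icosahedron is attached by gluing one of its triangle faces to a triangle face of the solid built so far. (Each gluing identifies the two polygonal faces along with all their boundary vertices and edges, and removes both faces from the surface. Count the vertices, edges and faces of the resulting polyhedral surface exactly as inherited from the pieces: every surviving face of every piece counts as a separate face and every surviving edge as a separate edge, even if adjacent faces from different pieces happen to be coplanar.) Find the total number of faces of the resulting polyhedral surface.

A dodecagonal pyramid: V=13, E=24, F=13.
Attach a pentagonal pyramid (V=6, E=10, F=6) along a 3-gon: merge 3 vertices and 3 edges, delete both glued faces → V=16, E=31, F=17.
Attach a regular icosahedron (V=12, E=30, F=20) along a 3-gon: merge 3 vertices and 3 edges, delete both glued faces → V=25, E=58, F=35.
Attach a regular icosahedron (V=12, E=30, F=20) along a 3-gon: merge 3 vertices and 3 edges, delete both glued faces → V=34, E=85, F=53.
Check: V − E + F = 34 − 85 + 53 = 2.

53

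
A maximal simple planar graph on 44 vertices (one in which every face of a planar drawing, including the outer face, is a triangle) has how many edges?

126

In a plane triangulation 3F = 2E and V − E + F = 2, so E = 3V − 6 = 3·44 − 6 = 126.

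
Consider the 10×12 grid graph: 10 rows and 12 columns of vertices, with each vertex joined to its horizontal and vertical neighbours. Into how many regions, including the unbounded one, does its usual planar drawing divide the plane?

100

The grid has V = 10·12 = 120 vertices and E = 10·11 + 12·9 = 218 edges.
F = 2 − V + E = 2 − 120 + 218 = 100.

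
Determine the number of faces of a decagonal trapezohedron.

The n-trapezohedron (dual of the n-antiprism) has V = 2·10 + 2 = 22, E = 4·10 = 40, F = 2·10 = 20.

20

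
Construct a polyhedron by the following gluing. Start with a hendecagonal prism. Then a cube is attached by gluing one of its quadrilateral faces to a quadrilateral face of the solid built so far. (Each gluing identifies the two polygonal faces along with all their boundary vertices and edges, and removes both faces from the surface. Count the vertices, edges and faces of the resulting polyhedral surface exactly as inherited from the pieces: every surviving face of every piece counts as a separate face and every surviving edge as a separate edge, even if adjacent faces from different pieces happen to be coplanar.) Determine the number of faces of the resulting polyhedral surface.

17

A hendecagonal prism: V=22, E=33, F=13.
Attach a cube (V=8, E=12, F=6) along a 4-gon: merge 4 vertices and 4 edges, delete both glued faces → V=26, E=41, F=17.
Check: V − E + F = 26 − 41 + 17 = 2.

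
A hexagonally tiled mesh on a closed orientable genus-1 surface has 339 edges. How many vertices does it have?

226

χ = 2 − 2·1 = 0, and every face is a hexagon so 6F = 2E.
F = 2E/6 = 113. Then V = 0 + E − F = 0 + 339 − 113 = 226.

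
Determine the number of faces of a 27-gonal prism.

29

A prism on an n-gon has two n-gon bases and n rectangular sides: V = 2·27 = 54, E = 3·27 = 81, F = 27 + 2 = 29.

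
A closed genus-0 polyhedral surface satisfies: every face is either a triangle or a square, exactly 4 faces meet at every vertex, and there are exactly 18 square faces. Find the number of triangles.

Let x be the number of triangles; then F = 18 + x.
Edge–face incidences: 2E = 4·18 + 3·x = 72 + 3x.
Every vertex has degree 4, so 4V = 2E.
Euler: V − E + F = 2 ⇒ (2E)/4 − E + (18 + x) = 2.
Multiply by 8: 2·(2E) − 4·(2E) + 8·(18 + x) = 16, i.e. 144 + 8x − 2·(72 + 3x) = 16.
Collecting terms: 2x = 16, so x = 8.
Then 2E = 72 + 3·8 = 96, so E = 48, V = 2E/4 = 24, F = 18 + 8 = 26.

8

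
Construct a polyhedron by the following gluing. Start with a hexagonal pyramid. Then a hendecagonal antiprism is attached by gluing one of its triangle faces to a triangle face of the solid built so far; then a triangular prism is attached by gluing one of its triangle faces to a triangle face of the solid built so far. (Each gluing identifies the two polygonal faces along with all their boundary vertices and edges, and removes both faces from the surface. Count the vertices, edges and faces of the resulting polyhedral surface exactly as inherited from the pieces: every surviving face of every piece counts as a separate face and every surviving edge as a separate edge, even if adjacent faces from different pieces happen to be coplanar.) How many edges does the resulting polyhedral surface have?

59

A hexagonal pyramid: V=7, E=12, F=7.
Attach a hendecagonal antiprism (V=22, E=44, F=24) along a 3-gon: merge 3 vertices and 3 edges, delete both glued faces → V=26, E=53, F=29.
Attach a triangular prism (V=6, E=9, F=5) along a 3-gon: merge 3 vertices and 3 edges, delete both glued faces → V=29, E=59, F=32.
Check: V − E + F = 29 − 59 + 32 = 2.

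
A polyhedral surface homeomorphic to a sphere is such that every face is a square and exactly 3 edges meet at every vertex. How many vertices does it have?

8

Each face has 4 edges and each edge borders two faces, so 2E = 4F.
Each vertex has degree 3, so 3V = 2E and hence V = 4F/3.
Euler: V − E + F = 2 ⇒ (4F/3) − (4F/2) + F = 2.
Multiply by 6: (8 − 12 + 6)F = 12, i.e. 2F = 12.
So F = 6, E = 4·6/2 = 12, V = 4·6/3 = 8.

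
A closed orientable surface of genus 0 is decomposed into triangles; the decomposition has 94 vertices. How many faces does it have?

184

χ = 2 − 2·0 = 2, and every face is a triangle so 3F = 2E.
V − E + F = 2 with E = 3F/2 gives 94 − (3/2 − 1)·F = 2, so F = 184 and E = 276.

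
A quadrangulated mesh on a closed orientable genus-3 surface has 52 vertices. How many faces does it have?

56

χ = 2 − 2·3 = -4, and every face is a square so 4F = 2E.
V − E + F = -4 with E = 4F/2 gives 52 − (4/2 − 1)·F = -4, so F = 56 and E = 112.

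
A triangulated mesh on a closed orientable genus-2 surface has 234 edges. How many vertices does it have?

76

χ = 2 − 2·2 = -2, and every face is a triangle so 3F = 2E.
F = 2E/3 = 156. Then V = -2 + E − F = -2 + 234 − 156 = 76.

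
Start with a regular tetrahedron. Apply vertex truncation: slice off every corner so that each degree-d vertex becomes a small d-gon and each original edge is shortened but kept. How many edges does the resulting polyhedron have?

18

The base solid has V = 4, E = 6, F = 4.
Truncation replaces each original edge-end by a new vertex, so V′ = 2E = 12.
Each original edge survives, and each old vertex of degree d contributes d new edges; summing degrees gives Σd = 2E, so E′ = E + 2E = 3E = 18.
Each original face survives and each original vertex becomes one new face: F′ = F + V = 8.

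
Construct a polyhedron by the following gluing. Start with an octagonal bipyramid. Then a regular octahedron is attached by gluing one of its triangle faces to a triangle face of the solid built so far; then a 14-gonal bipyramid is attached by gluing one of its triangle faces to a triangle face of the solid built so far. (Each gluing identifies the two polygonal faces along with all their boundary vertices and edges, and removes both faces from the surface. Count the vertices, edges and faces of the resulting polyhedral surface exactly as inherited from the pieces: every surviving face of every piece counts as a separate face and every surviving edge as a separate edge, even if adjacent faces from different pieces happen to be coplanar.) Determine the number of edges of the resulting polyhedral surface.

72

An octagonal bipyramid: V=10, E=24, F=16.
Attach a regular octahedron (V=6, E=12, F=8) along a 3-gon: merge 3 vertices and 3 edges, delete both glued faces → V=13, E=33, F=22.
Attach a 14-gonal bipyramid (V=16, E=42, F=28) along a 3-gon: merge 3 vertices and 3 edges, delete both glued faces → V=26, E=72, F=48.
Check: V − E + F = 26 − 72 + 48 = 2.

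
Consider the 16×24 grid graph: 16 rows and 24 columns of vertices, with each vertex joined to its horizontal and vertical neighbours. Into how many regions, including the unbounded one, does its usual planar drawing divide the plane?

346

The grid has V = 16·24 = 384 vertices and E = 16·23 + 24·15 = 728 edges.
F = 2 − V + E = 2 − 384 + 728 = 346.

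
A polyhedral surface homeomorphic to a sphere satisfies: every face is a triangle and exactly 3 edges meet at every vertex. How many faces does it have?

4

Each face has 3 edges and each edge borders two faces, so 2E = 3F.
Each vertex has degree 3, so 3V = 2E and hence V = 3F/3.
Euler: V − E + F = 2 ⇒ (3F/3) − (3F/2) + F = 2.
Multiply by 6: (6 − 9 + 6)F = 12, i.e. 3F = 12.
So F = 4, E = 3·4/2 = 6, V = 3·4/3 = 4.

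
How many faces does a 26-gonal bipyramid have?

A bipyramid over an n-gon has 2n triangular faces and n + 2 vertices: V = 26 + 2 = 28, E = 3·26 = 78, F = 2·26 = 52.

52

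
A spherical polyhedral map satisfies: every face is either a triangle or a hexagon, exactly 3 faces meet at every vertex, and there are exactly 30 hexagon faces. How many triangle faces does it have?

4

Let x be the number of triangles; then F = 30 + x.
Edge–face incidences: 2E = 6·30 + 3·x = 180 + 3x.
Every vertex has degree 3, so 3V = 2E.
Euler: V − E + F = 2 ⇒ (2E)/3 − E + (30 + x) = 2.
Multiply by 6: 2·(2E) − 3·(2E) + 6·(30 + x) = 12, i.e. 180 + 6x − (180 + 3x) = 12.
Collecting terms: 3x = 12, so x = 4.
Then 2E = 180 + 3·4 = 192, so E = 96, V = 2E/3 = 64, F = 30 + 4 = 34.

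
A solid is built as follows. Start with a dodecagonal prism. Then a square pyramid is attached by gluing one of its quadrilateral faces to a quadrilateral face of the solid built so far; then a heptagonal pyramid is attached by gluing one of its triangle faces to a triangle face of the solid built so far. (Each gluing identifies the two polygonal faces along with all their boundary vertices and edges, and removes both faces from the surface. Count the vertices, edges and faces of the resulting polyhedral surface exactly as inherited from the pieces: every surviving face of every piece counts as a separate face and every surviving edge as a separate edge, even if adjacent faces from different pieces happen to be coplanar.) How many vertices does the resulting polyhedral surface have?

A dodecagonal prism: V=24, E=36, F=14.
Attach a square pyramid (V=5, E=8, F=5) along a 4-gon: merge 4 vertices and 4 edges, delete both glued faces → V=25, E=40, F=17.
Attach a heptagonal pyramid (V=8, E=14, F=8) along a 3-gon: merge 3 vertices and 3 edges, delete both glued faces → V=30, E=51, F=23.
Check: V − E + F = 30 − 51 + 23 = 2.

30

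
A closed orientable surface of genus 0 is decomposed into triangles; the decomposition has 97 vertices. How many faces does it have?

χ = 2 − 2·0 = 2, and every face is a triangle so 3F = 2E.
V − E + F = 2 with E = 3F/2 gives 97 − (3/2 − 1)·F = 2, so F = 190 and E = 285.

190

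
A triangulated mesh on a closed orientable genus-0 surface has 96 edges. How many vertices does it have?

34

χ = 2 − 2·0 = 2, and every face is a triangle so 3F = 2E.
F = 2E/3 = 64. Then V = 2 + E − F = 2 + 96 − 64 = 34.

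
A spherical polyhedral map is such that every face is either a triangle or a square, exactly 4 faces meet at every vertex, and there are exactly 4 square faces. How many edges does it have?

Let x be the number of triangles; then F = 4 + x.
Edge–face incidences: 2E = 4·4 + 3·x = 16 + 3x.
Every vertex has degree 4, so 4V = 2E.
Euler: V − E + F = 2 ⇒ (2E)/4 − E + (4 + x) = 2.
Multiply by 8: 2·(2E) − 4·(2E) + 8·(4 + x) = 16, i.e. 32 + 8x − 2·(16 + 3x) = 16.
Collecting terms: 2x = 16, so x = 8.
Then 2E = 16 + 3·8 = 40, so E = 20, V = 2E/4 = 10, F = 4 + 8 = 12.

20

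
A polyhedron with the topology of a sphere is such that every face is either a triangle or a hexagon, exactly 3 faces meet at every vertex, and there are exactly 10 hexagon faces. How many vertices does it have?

24

Let x be the number of triangles; then F = 10 + x.
Edge–face incidences: 2E = 6·10 + 3·x = 60 + 3x.
Every vertex has degree 3, so 3V = 2E.
Euler: V − E + F = 2 ⇒ (2E)/3 − E + (10 + x) = 2.
Multiply by 6: 2·(2E) − 3·(2E) + 6·(10 + x) = 12, i.e. 60 + 6x − (60 + 3x) = 12.
Collecting terms: 3x = 12, so x = 4.
Then 2E = 60 + 3·4 = 72, so E = 36, V = 2E/3 = 24, F = 10 + 4 = 14.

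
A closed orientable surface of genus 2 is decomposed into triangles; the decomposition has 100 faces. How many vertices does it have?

χ = 2 − 2·2 = -2, and every face is a triangle so 3F = 2E.
E = 3·100/2 = 150. Then V = -2 + E − F = -2 + 150 − 100 = 48.

48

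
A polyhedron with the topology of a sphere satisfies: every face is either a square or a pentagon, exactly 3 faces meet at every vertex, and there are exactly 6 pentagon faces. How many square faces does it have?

Let x be the number of squares; then F = 6 + x.
Edge–face incidences: 2E = 5·6 + 4·x = 30 + 4x.
Every vertex has degree 3, so 3V = 2E.
Euler: V − E + F = 2 ⇒ (2E)/3 − E + (6 + x) = 2.
Multiply by 6: 2·(2E) − 3·(2E) + 6·(6 + x) = 12, i.e. 36 + 6x − (30 + 4x) = 12.
Collecting terms: 2x + 6 = 12, so 2x = 6, so x = 3.
Then 2E = 30 + 4·3 = 42, so E = 21, V = 2E/3 = 14, F = 6 + 3 = 9.

3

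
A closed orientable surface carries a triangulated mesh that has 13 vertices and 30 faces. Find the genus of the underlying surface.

Every face is a triangle, so 2E = 3·30 = 90, giving E = 45.
χ = V − E + F = 13 − 45 + 30 = -2.
For a closed orientable surface χ = 2 − 2g, so g = (2 − (-2))/2 = 2.

2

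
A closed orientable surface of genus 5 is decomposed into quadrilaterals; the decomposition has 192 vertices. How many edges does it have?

χ = 2 − 2·5 = -8, and every face is a square so 4F = 2E.
V − E + F = -8 with E = 4F/2 gives 192 − (4/2 − 1)·F = -8, so F = 200 and E = 400.

400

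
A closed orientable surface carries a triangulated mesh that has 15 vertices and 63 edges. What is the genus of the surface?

4

Every face is a triangle and each edge borders two faces, so 3F = 2·63, giving F = 42.
χ = V − E + F = 15 − 63 + 42 = -6.
For a closed orientable surface χ = 2 − 2g, so g = (2 − (-6))/2 = 4.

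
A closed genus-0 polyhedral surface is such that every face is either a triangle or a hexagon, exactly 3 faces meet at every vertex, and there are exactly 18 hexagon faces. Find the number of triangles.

4

Let x be the number of triangles; then F = 18 + x.
Edge–face incidences: 2E = 6·18 + 3·x = 108 + 3x.
Every vertex has degree 3, so 3V = 2E.
Euler: V − E + F = 2 ⇒ (2E)/3 − E + (18 + x) = 2.
Multiply by 6: 2·(2E) − 3·(2E) + 6·(18 + x) = 12, i.e. 108 + 6x − (108 + 3x) = 12.
Collecting terms: 3x = 12, so x = 4.
Then 2E = 108 + 3·4 = 120, so E = 60, V = 2E/3 = 40, F = 18 + 4 = 22.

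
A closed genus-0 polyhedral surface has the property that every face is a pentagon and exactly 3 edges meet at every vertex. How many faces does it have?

12

Each face has 5 edges and each edge borders two faces, so 2E = 5F.
Each vertex has degree 3, so 3V = 2E and hence V = 5F/3.
Euler: V − E + F = 2 ⇒ (5F/3) − (5F/2) + F = 2.
Multiply by 6: (10 − 15 + 6)F = 12, i.e. 1F = 12.
So F = 12, E = 5·12/2 = 30, V = 5·12/3 = 20.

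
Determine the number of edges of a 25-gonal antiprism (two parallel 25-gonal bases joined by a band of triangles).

An antiprism on an n-gon has two n-gon caps and 2n triangles: V = 2·25 = 50, E = 4·25 = 100, F = 2·25 + 2 = 52.
Check: V − E + F = 50 − 100 + 52 = 2.

100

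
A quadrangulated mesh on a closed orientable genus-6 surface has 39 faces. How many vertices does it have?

29

χ = 2 − 2·6 = -10, and every face is a square so 4F = 2E.
E = 4·39/2 = 78. Then V = -10 + E − F = -10 + 78 − 39 = 29.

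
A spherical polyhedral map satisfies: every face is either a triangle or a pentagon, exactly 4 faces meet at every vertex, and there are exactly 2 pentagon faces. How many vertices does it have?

10

Let x be the number of triangles; then F = 2 + x.
Edge–face incidences: 2E = 5·2 + 3·x = 10 + 3x.
Every vertex has degree 4, so 4V = 2E.
Euler: V − E + F = 2 ⇒ (2E)/4 − E + (2 + x) = 2.
Multiply by 8: 2·(2E) − 4·(2E) + 8·(2 + x) = 16, i.e. 16 + 8x − 2·(10 + 3x) = 16.
Collecting terms: 2x − 4 = 16, so 2x = 20, so x = 10.
Then 2E = 10 + 3·10 = 40, so E = 20, V = 2E/4 = 10, F = 2 + 10 = 12.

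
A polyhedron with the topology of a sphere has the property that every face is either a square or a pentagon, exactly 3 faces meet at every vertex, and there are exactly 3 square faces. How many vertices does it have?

Let x be the number of pentagons; then F = 3 + x.
Edge–face incidences: 2E = 4·3 + 5·x = 12 + 5x.
Every vertex has degree 3, so 3V = 2E.
Euler: V − E + F = 2 ⇒ (2E)/3 − E + (3 + x) = 2.
Multiply by 6: 2·(2E) − 3·(2E) + 6·(3 + x) = 12, i.e. 18 + 6x − (12 + 5x) = 12.
Collecting terms: x + 6 = 12, so x = 6.
Then 2E = 12 + 5·6 = 42, so E = 21, V = 2E/3 = 14, F = 3 + 6 = 9.

14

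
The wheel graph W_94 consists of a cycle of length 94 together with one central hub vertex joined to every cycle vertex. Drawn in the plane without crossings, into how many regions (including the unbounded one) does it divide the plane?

W_94 has V = 94 + 1 = 95 vertices and E = 2·94 = 188 edges.
By Euler's formula F = 2 − V + E = 2 − 95 + 188 = 95.

95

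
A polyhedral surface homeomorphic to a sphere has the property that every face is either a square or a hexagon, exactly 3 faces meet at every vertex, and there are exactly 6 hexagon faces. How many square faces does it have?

Let x be the number of squares; then F = 6 + x.
Edge–face incidences: 2E = 6·6 + 4·x = 36 + 4x.
Every vertex has degree 3, so 3V = 2E.
Euler: V − E + F = 2 ⇒ (2E)/3 − E + (6 + x) = 2.
Multiply by 6: 2·(2E) − 3·(2E) + 6·(6 + x) = 12, i.e. 36 + 6x − (36 + 4x) = 12.
Collecting terms: 2x = 12, so x = 6.
Then 2E = 36 + 4·6 = 60, so E = 30, V = 2E/3 = 20, F = 6 + 6 = 12.

6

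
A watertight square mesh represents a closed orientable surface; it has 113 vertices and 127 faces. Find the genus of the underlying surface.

Every face is a square, so 2E = 4·127 = 508, giving E = 254.
χ = V − E + F = 113 − 254 + 127 = -14.
For a closed orientable surface χ = 2 − 2g, so g = (2 − (-14))/2 = 8.

8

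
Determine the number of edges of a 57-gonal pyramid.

A pyramid on an n-gon base has one n-gon and n triangles: V = 57 + 1 = 58, E = 2·57 = 114, F = 57 + 1 = 58.

114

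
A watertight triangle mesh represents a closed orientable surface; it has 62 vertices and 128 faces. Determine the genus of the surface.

Every face is a triangle, so 2E = 3·128 = 384, giving E = 192.
χ = V − E + F = 62 − 192 + 128 = -2.
For a closed orientable surface χ = 2 − 2g, so g = (2 − (-2))/2 = 2.

2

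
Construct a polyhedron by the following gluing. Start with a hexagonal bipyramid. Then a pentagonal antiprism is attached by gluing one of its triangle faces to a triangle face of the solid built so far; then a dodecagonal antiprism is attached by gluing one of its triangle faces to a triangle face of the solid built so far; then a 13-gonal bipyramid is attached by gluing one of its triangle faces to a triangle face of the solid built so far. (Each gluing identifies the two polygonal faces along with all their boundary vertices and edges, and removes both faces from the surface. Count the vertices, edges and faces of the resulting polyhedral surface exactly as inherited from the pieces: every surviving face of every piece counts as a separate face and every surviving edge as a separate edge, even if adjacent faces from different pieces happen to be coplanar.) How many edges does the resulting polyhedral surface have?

A hexagonal bipyramid: V=8, E=18, F=12.
Attach a pentagonal antiprism (V=10, E=20, F=12) along a 3-gon: merge 3 vertices and 3 edges, delete both glued faces → V=15, E=35, F=22.
Attach a dodecagonal antiprism (V=24, E=48, F=26) along a 3-gon: merge 3 vertices and 3 edges, delete both glued faces → V=36, E=80, F=46.
Attach a 13-gonal bipyramid (V=15, E=39, F=26) along a 3-gon: merge 3 vertices and 3 edges, delete both glued faces → V=48, E=116, F=70.
Check: V − E + F = 48 − 116 + 70 = 2.

116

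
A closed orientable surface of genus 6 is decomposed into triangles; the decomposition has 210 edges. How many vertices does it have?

χ = 2 − 2·6 = -10, and every face is a triangle so 3F = 2E.
F = 2E/3 = 140. Then V = -10 + E − F = -10 + 210 − 140 = 60.

60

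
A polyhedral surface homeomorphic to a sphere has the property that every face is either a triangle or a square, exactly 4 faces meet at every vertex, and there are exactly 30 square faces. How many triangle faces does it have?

Let x be the number of triangles; then F = 30 + x.
Edge–face incidences: 2E = 4·30 + 3·x = 120 + 3x.
Every vertex has degree 4, so 4V = 2E.
Euler: V − E + F = 2 ⇒ (2E)/4 − E + (30 + x) = 2.
Multiply by 8: 2·(2E) − 4·(2E) + 8·(30 + x) = 16, i.e. 240 + 8x − 2·(120 + 3x) = 16.
Collecting terms: 2x = 16, so x = 8.
Then 2E = 120 + 3·8 = 144, so E = 72, V = 2E/4 = 36, F = 30 + 8 = 38.

8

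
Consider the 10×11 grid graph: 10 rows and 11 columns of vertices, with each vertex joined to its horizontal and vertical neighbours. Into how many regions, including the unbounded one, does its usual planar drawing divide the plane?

The grid has V = 10·11 = 110 vertices and E = 10·10 + 11·9 = 199 edges.
F = 2 − V + E = 2 − 110 + 199 = 91.

91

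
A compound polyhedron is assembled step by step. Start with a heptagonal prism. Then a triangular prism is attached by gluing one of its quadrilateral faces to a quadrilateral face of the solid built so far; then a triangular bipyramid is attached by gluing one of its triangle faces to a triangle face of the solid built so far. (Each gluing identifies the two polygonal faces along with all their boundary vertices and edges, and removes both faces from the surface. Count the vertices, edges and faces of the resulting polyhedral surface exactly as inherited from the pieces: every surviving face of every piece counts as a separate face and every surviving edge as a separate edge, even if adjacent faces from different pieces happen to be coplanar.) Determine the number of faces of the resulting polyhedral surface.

A heptagonal prism: V=14, E=21, F=9.
Attach a triangular prism (V=6, E=9, F=5) along a 4-gon: merge 4 vertices and 4 edges, delete both glued faces → V=16, E=26, F=12.
Attach a triangular bipyramid (V=5, E=9, F=6) along a 3-gon: merge 3 vertices and 3 edges, delete both glued faces → V=18, E=32, F=16.
Check: V − E + F = 18 − 32 + 16 = 2.

16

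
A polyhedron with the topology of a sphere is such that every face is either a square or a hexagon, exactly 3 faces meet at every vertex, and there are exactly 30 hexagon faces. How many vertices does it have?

68

Let x be the number of squares; then F = 30 + x.
Edge–face incidences: 2E = 6·30 + 4·x = 180 + 4x.
Every vertex has degree 3, so 3V = 2E.
Euler: V − E + F = 2 ⇒ (2E)/3 − E + (30 + x) = 2.
Multiply by 6: 2·(2E) − 3·(2E) + 6·(30 + x) = 12, i.e. 180 + 6x − (180 + 4x) = 12.
Collecting terms: 2x = 12, so x = 6.
Then 2E = 180 + 4·6 = 204, so E = 102, V = 2E/3 = 68, F = 30 + 6 = 36.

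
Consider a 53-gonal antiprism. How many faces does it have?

An antiprism on an n-gon has two n-gon caps and 2n triangles: V = 2·53 = 106, E = 4·53 = 212, F = 2·53 + 2 = 108.

108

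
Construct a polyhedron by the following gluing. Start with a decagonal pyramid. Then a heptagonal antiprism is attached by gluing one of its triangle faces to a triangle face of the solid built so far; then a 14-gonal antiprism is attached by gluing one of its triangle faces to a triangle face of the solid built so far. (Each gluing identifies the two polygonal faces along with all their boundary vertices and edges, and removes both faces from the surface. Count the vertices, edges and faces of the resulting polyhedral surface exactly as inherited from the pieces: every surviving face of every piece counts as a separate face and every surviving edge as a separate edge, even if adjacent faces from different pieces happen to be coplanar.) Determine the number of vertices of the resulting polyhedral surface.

A decagonal pyramid: V=11, E=20, F=11.
Attach a heptagonal antiprism (V=14, E=28, F=16) along a 3-gon: merge 3 vertices and 3 edges, delete both glued faces → V=22, E=45, F=25.
Attach a 14-gonal antiprism (V=28, E=56, F=30) along a 3-gon: merge 3 vertices and 3 edges, delete both glued faces → V=47, E=98, F=53.
Check: V − E + F = 47 − 98 + 53 = 2.

47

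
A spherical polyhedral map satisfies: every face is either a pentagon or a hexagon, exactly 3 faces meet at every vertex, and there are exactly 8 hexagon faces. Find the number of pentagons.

12

Let x be the number of pentagons; then F = 8 + x.
Edge–face incidences: 2E = 6·8 + 5·x = 48 + 5x.
Every vertex has degree 3, so 3V = 2E.
Euler: V − E + F = 2 ⇒ (2E)/3 − E + (8 + x) = 2.
Multiply by 6: 2·(2E) − 3·(2E) + 6·(8 + x) = 12, i.e. 48 + 6x − (48 + 5x) = 12.
Collecting terms: x = 12.
Then 2E = 48 + 5·12 = 108, so E = 54, V = 2E/3 = 36, F = 8 + 12 = 20.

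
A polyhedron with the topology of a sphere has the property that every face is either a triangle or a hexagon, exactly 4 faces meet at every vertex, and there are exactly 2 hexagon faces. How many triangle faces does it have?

Let x be the number of triangles; then F = 2 + x.
Edge–face incidences: 2E = 6·2 + 3·x = 12 + 3x.
Every vertex has degree 4, so 4V = 2E.
Euler: V − E + F = 2 ⇒ (2E)/4 − E + (2 + x) = 2.
Multiply by 8: 2·(2E) − 4·(2E) + 8·(2 + x) = 16, i.e. 16 + 8x − 2·(12 + 3x) = 16.
Collecting terms: 2x − 8 = 16, so 2x = 24, so x = 12.
Then 2E = 12 + 3·12 = 48, so E = 24, V = 2E/4 = 12, F = 2 + 12 = 14.

12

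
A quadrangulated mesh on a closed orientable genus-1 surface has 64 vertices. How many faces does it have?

χ = 2 − 2·1 = 0, and every face is a square so 4F = 2E.
V − E + F = 0 with E = 4F/2 gives 64 − (4/2 − 1)·F = 0, so F = 64 and E = 128.

64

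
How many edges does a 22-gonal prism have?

66

A prism on an n-gon has two n-gon bases and n rectangular sides: V = 2·22 = 44, E = 3·22 = 66, F = 22 + 2 = 24.
Check: V − E + F = 44 − 66 + 24 = 2.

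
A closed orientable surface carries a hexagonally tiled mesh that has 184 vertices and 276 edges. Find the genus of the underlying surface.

Every face is a hexagon and each edge borders two faces, so 6F = 2·276, giving F = 92.
χ = V − E + F = 184 − 276 + 92 = 0.
For a closed orientable surface χ = 2 − 2g, so g = (2 − (0))/2 = 1.

1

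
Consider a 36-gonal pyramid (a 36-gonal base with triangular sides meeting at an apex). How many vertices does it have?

A pyramid on an n-gon base has one n-gon and n triangles: V = 36 + 1 = 37, E = 2·36 = 72, F = 36 + 1 = 37.

37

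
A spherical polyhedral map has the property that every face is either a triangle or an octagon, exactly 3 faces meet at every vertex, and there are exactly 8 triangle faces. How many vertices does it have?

Let x be the number of octagons; then F = 8 + x.
Edge–face incidences: 2E = 3·8 + 8·x = 24 + 8x.
Every vertex has degree 3, so 3V = 2E.
Euler: V − E + F = 2 ⇒ (2E)/3 − E + (8 + x) = 2.
Multiply by 6: 2·(2E) − 3·(2E) + 6·(8 + x) = 12, i.e. 48 + 6x − (24 + 8x) = 12.
Collecting terms: −2x + 24 = 12, so −2x = −12, so x = 6.
Then 2E = 24 + 8·6 = 72, so E = 36, V = 2E/3 = 24, F = 8 + 6 = 14.

24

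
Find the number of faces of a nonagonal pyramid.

A pyramid on an n-gon base has one n-gon and n triangles: V = 9 + 1 = 10, E = 2·9 = 18, F = 9 + 1 = 10.
Check: V − E + F = 10 − 18 + 10 = 2.

10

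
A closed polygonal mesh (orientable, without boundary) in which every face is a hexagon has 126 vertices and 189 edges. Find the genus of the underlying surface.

1

Every face is a hexagon and each edge borders two faces, so 6F = 2·189, giving F = 63.
χ = V − E + F = 126 − 189 + 63 = 0.
For a closed orientable surface χ = 2 − 2g, so g = (2 − (0))/2 = 1.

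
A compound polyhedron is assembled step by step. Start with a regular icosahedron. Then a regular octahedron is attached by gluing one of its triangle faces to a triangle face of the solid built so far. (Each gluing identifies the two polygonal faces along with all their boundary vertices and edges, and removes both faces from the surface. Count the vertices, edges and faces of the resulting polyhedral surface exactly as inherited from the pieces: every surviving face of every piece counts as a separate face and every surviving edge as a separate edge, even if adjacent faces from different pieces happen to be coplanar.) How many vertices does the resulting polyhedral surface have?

A regular icosahedron: V=12, E=30, F=20.
Attach a regular octahedron (V=6, E=12, F=8) along a 3-gon: merge 3 vertices and 3 edges, delete both glued faces → V=15, E=39, F=26.
Check: V − E + F = 15 − 39 + 26 = 2.

15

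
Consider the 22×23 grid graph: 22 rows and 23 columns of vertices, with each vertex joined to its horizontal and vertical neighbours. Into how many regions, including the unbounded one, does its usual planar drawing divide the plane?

The grid has V = 22·23 = 506 vertices and E = 22·22 + 23·21 = 967 edges.
F = 2 − V + E = 2 − 506 + 967 = 463.

463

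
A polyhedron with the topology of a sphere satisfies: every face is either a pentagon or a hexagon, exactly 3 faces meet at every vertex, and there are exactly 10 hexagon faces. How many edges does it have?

Let x be the number of pentagons; then F = 10 + x.
Edge–face incidences: 2E = 6·10 + 5·x = 60 + 5x.
Every vertex has degree 3, so 3V = 2E.
Euler: V − E + F = 2 ⇒ (2E)/3 − E + (10 + x) = 2.
Multiply by 6: 2·(2E) − 3·(2E) + 6·(10 + x) = 12, i.e. 60 + 6x − (60 + 5x) = 12.
Collecting terms: x = 12.
Then 2E = 60 + 5·12 = 120, so E = 60, V = 2E/3 = 40, F = 10 + 12 = 22.

60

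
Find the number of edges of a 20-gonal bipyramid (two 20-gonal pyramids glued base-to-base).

A bipyramid over an n-gon has 2n triangular faces and n + 2 vertices: V = 20 + 2 = 22, E = 3·20 = 60, F = 2·20 = 40.
Check: V − E + F = 22 − 60 + 40 = 2.

60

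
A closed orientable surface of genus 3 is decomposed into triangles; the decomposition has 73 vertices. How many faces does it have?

χ = 2 − 2·3 = -4, and every face is a triangle so 3F = 2E.
V − E + F = -4 with E = 3F/2 gives 73 − (3/2 − 1)·F = -4, so F = 154 and E = 231.

154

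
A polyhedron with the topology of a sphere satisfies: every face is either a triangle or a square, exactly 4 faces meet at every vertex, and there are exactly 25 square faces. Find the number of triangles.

Let x be the number of triangles; then F = 25 + x.
Edge–face incidences: 2E = 4·25 + 3·x = 100 + 3x.
Every vertex has degree 4, so 4V = 2E.
Euler: V − E + F = 2 ⇒ (2E)/4 − E + (25 + x) = 2.
Multiply by 8: 2·(2E) − 4·(2E) + 8·(25 + x) = 16, i.e. 200 + 8x − 2·(100 + 3x) = 16.
Collecting terms: 2x = 16, so x = 8.
Then 2E = 100 + 3·8 = 124, so E = 62, V = 2E/4 = 31, F = 25 + 8 = 33.

8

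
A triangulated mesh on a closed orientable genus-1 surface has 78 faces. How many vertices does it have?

χ = 2 − 2·1 = 0, and every face is a triangle so 3F = 2E.
E = 3·78/2 = 117. Then V = 0 + E − F = 0 + 117 − 78 = 39.

39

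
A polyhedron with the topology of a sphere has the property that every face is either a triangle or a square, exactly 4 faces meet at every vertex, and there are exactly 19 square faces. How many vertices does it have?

Let x be the number of triangles; then F = 19 + x.
Edge–face incidences: 2E = 4·19 + 3·x = 76 + 3x.
Every vertex has degree 4, so 4V = 2E.
Euler: V − E + F = 2 ⇒ (2E)/4 − E + (19 + x) = 2.
Multiply by 8: 2·(2E) − 4·(2E) + 8·(19 + x) = 16, i.e. 152 + 8x − 2·(76 + 3x) = 16.
Collecting terms: 2x = 16, so x = 8.
Then 2E = 76 + 3·8 = 100, so E = 50, V = 2E/4 = 25, F = 19 + 8 = 27.

25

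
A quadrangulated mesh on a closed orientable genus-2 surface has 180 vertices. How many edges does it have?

χ = 2 − 2·2 = -2, and every face is a square so 4F = 2E.
V − E + F = -2 with E = 4F/2 gives 180 − (4/2 − 1)·F = -2, so F = 182 and E = 364.

364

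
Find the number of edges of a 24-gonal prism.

A prism on an n-gon has two n-gon bases and n rectangular sides: V = 2·24 = 48, E = 3·24 = 72, F = 24 + 2 = 26.

72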